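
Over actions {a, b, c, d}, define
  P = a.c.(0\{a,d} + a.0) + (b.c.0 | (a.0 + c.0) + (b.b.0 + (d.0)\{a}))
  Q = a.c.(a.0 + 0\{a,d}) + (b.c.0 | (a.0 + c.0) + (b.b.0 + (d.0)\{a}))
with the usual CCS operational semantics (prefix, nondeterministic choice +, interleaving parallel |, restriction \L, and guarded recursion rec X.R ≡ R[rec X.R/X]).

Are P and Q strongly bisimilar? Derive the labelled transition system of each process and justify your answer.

Reachable graph of P (11 states):
  m0 = a.c.(0\{a,d} + a.0) + (b.c.0 | (a.0 + c.0) + (b.b.0 + (d.0)\{a})) | -a-> m1, -a-> m2, -b-> m3, -b-> m4, -c-> m1, -d-> m5
  m1 = b.c.0 | 0 | -b-> m6
  m2 = c.(0\{a,d} + a.0) | -c-> m7
  m3 = b.0 | -b-> m8
  m4 = c.0 | (a.0 + c.0) | -a-> m6, -c-> m6, -c-> m9
  m5 = 0\{a} | deadlocked
  m6 = c.0 | 0 | -c-> m10
  m7 = 0\{a,d} + a.0 | -a-> m8
  m8 = 0 | deadlocked
  m9 = 0 | (a.0 + c.0) | -a-> m10, -c-> m10
  m10 = 0 | 0 | deadlocked
Reachable graph of Q (11 states):
  n0 = a.c.(a.0 + 0\{a,d}) + (b.c.0 | (a.0 + c.0) + (b.b.0 + (d.0)\{a})) | -a-> n1, -a-> n2, -b-> n3, -b-> n4, -c-> n1, -d-> n5
  n1 = b.c.0 | 0 | -b-> n6
  n2 = c.(a.0 + 0\{a,d}) | -c-> n7
  n3 = b.0 | -b-> n8
  n4 = c.0 | (a.0 + c.0) | -a-> n6, -c-> n6, -c-> n9
  n5 = 0\{a} | deadlocked
  n6 = c.0 | 0 | -c-> n10
  n7 = a.0 + 0\{a,d} | -a-> n8
  n8 = 0 | deadlocked
  n9 = 0 | (a.0 + c.0) | -a-> n10, -c-> n10
  n10 = 0 | 0 | deadlocked
Coarsest stable partition (strong bisimilarity classes):
  B0 = {m0, n0}
  B1 = {m3, n3}
  B2 = {m10, m5, m8, n10, n5, n8}
  B3 = {m4, n4}
  B4 = {m6, n6}
  B5 = {m9, n9}
  B6 = {m2, n2}
  B7 = {m7, n7}
  B8 = {m1, n1}
m0 ∈ B0, n0 ∈ B0 → same block

bisimilar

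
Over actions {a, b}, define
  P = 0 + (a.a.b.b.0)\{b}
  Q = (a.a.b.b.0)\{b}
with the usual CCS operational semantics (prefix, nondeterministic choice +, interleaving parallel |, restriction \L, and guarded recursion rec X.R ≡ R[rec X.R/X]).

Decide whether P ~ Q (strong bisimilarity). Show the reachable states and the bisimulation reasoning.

YES

Reachable graph of P (3 states):
  s0 = 0 + (a.a.b.b.0)\{b} ⊢ ··a··> s1
  s1 = (a.b.b.0)\{b} ⊢ ··a··> s2
  s2 = (b.b.0)\{b} ⊢ (no moves)
Reachable graph of Q (3 states):
  t0 = (a.a.b.b.0)\{b} ⊢ ··a··> t1
  t1 = (a.b.b.0)\{b} ⊢ ··a··> t2
  t2 = (b.b.0)\{b} ⊢ (no moves)
Bisimilarity quotient blocks:
  B0 = {s0, t0}
  B1 = {s1, t1}
  B2 = {s2, t2}
s0 ∈ B0, t0 ∈ B0 → same block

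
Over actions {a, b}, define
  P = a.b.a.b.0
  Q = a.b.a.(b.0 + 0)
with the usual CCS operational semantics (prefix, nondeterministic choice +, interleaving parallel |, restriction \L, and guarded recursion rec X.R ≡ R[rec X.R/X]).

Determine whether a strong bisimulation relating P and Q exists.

Reachable graph of P (5 states):
  s0 = a.b.a.b.0 :: —a→ s1
  s1 = b.a.b.0 :: —b→ s2
  s2 = a.b.0 :: —a→ s3
  s3 = b.0 :: —b→ s4
  s4 = 0 :: ∅
Reachable graph of Q (5 states):
  t0 = a.b.a.(b.0 + 0) :: —a→ t1
  t1 = b.a.(b.0 + 0) :: —b→ t2
  t2 = a.(b.0 + 0) :: —a→ t3
  t3 = b.0 + 0 :: —b→ t4
  t4 = 0 :: ∅
Bisimilarity quotient blocks:
  B0 = {s0, t0}
  B1 = {s1, t1}
  B2 = {s2, t2}
  B3 = {s3, t3}
  B4 = {s4, t4}
s0 ∈ B0, t0 ∈ B0 → same block

bisimilar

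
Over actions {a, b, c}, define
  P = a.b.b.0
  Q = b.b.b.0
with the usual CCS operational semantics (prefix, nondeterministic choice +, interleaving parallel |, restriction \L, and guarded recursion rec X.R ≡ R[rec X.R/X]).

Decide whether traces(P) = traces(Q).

Reachable graph of P (4 states):
  u0 = a.b.b.0 ⊢ —a→ u1
  u1 = b.b.0 ⊢ —b→ u2
  u2 = b.0 ⊢ —b→ u3
  u3 = 0 ⊢ ·
Reachable graph of Q (4 states):
  v0 = b.b.b.0 ⊢ —b→ v1
  v1 = b.b.0 ⊢ —b→ v2
  v2 = b.0 ⊢ —b→ v3
  v3 = 0 ⊢ ·
Trace ⟨a⟩ through P, begin at {u0}:
  [1] a ⇒ {u1}
  — P admits the full trace.
Trace ⟨a⟩ through Q, begin at {v0}:
  [1] a ⇒ no successor for Q

trace-distinct — witness ⟨a⟩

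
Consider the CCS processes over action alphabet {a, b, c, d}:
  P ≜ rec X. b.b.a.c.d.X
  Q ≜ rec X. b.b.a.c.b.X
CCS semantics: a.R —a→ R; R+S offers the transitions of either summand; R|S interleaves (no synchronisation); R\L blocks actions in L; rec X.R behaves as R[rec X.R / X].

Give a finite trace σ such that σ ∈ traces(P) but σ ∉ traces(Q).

bbacd

P's transition system — 5 states:
  p0 = rec X. b.b.a.c.d.X :: =b=> p1
  p1 = b.a.c.d.(rec X. b.b.a.c.d.X) :: =b=> p2
  p2 = a.c.d.(rec X. b.b.a.c.d.X) :: =a=> p3
  p3 = c.d.(rec X. b.b.a.c.d.X) :: =c=> p4
  p4 = d.(rec X. b.b.a.c.d.X) :: =d=> p0
Q's transition system — 5 states:
  q0 = rec X. b.b.a.c.b.X :: =b=> q1
  q1 = b.a.c.b.(rec X. b.b.a.c.b.X) :: =b=> q2
  q2 = a.c.b.(rec X. b.b.a.c.b.X) :: =a=> q3
  q3 = c.b.(rec X. b.b.a.c.b.X) :: =c=> q4
  q4 = b.(rec X. b.b.a.c.b.X) :: =b=> q0
Run σ = ⟨bbacd⟩ on P: start {p0}
  step 1 (b): {p1}
  step 2 (b): {p2}
  step 3 (a): {p3}
  step 4 (c): {p4}
  step 5 (d): {p0}
  — P admits the full trace.
Run σ = ⟨bbacd⟩ on Q: start {q0}
  step 1 (b): {q1}
  step 2 (b): {q2}
  step 3 (a): {q3}
  step 4 (c): {q4}
  step 5 (d): ∅ (Q stuck)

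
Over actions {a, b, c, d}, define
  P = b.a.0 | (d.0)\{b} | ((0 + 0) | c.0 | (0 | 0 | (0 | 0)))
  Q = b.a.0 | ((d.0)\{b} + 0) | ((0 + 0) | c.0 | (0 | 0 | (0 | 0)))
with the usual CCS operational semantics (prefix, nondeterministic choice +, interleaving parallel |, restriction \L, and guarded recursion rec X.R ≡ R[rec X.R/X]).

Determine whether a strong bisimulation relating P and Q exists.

LTS(P): 12 reachable states
  p0 = b.a.0 | (d.0)\{b} | ((0 + 0) | c.0 | (0 | 0 | (0 | 0))) | -b-> p1, -c-> p2, -d-> p3
  p1 = a.0 | (d.0)\{b} | ((0 + 0) | c.0 | (0 | 0 | (0 | 0))) | -a-> p4, -c-> p5, -d-> p6
  p2 = b.a.0 | (d.0)\{b} | ((0 + 0) | 0 | (0 | 0 | (0 | 0))) | -b-> p5, -d-> p7
  p3 = b.a.0 | 0\{b} | ((0 + 0) | c.0 | (0 | 0 | (0 | 0))) | -b-> p6, -c-> p7
  p4 = 0 | (d.0)\{b} | ((0 + 0) | c.0 | (0 | 0 | (0 | 0))) | -c-> p8, -d-> p9
  p5 = a.0 | (d.0)\{b} | ((0 + 0) | 0 | (0 | 0 | (0 | 0))) | -a-> p8, -d-> p10
  p6 = a.0 | 0\{b} | ((0 + 0) | c.0 | (0 | 0 | (0 | 0))) | -a-> p9, -c-> p10
  p7 = b.a.0 | 0\{b} | ((0 + 0) | 0 | (0 | 0 | (0 | 0))) | -b-> p10
  p8 = 0 | (d.0)\{b} | ((0 + 0) | 0 | (0 | 0 | (0 | 0))) | -d-> p11
  p9 = 0 | 0\{b} | ((0 + 0) | c.0 | (0 | 0 | (0 | 0))) | -c-> p11
  p10 = a.0 | 0\{b} | ((0 + 0) | 0 | (0 | 0 | (0 | 0))) | -a-> p11
  p11 = 0 | 0\{b} | ((0 + 0) | 0 | (0 | 0 | (0 | 0))) | ·
LTS(Q): 12 reachable states
  q0 = b.a.0 | ((d.0)\{b} + 0) | ((0 + 0) | c.0 | (0 | 0 | (0 | 0))) | -b-> q1, -c-> q2, -d-> q3
  q1 = a.0 | ((d.0)\{b} + 0) | ((0 + 0) | c.0 | (0 | 0 | (0 | 0))) | -a-> q4, -c-> q5, -d-> q6
  q2 = b.a.0 | ((d.0)\{b} + 0) | ((0 + 0) | 0 | (0 | 0 | (0 | 0))) | -b-> q5, -d-> q7
  q3 = b.a.0 | 0\{b} | ((0 + 0) | c.0 | (0 | 0 | (0 | 0))) | -b-> q6, -c-> q7
  q4 = 0 | ((d.0)\{b} + 0) | ((0 + 0) | c.0 | (0 | 0 | (0 | 0))) | -c-> q8, -d-> q9
  q5 = a.0 | ((d.0)\{b} + 0) | ((0 + 0) | 0 | (0 | 0 | (0 | 0))) | -a-> q8, -d-> q10
  q6 = a.0 | 0\{b} | ((0 + 0) | c.0 | (0 | 0 | (0 | 0))) | -a-> q9, -c-> q10
  q7 = b.a.0 | 0\{b} | ((0 + 0) | 0 | (0 | 0 | (0 | 0))) | -b-> q10
  q8 = 0 | ((d.0)\{b} + 0) | ((0 + 0) | 0 | (0 | 0 | (0 | 0))) | -d-> q11
  q9 = 0 | 0\{b} | ((0 + 0) | c.0 | (0 | 0 | (0 | 0))) | -c-> q11
  q10 = a.0 | 0\{b} | ((0 + 0) | 0 | (0 | 0 | (0 | 0))) | -a-> q11
  q11 = 0 | 0\{b} | ((0 + 0) | 0 | (0 | 0 | (0 | 0))) | ·
Coarsest stable partition (strong bisimilarity classes):
  B0 = {p0, q0}
  B1 = {p2, q2}
  B2 = {p7, q7}
  B3 = {p10, q10}
  B4 = {p11, q11}
  B5 = {p5, q5}
  B6 = {p8, q8}
  B7 = {p3, q3}
  B8 = {p6, q6}
  B9 = {p9, q9}
  B10 = {p1, q1}
  B11 = {p4, q4}
p0 ∈ B0, q0 ∈ B0 → same block

bisimilar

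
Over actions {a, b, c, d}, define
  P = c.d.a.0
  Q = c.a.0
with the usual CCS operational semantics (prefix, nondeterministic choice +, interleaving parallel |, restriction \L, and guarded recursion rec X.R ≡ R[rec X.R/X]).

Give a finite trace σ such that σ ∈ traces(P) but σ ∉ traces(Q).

LTS(P): 4 reachable states
  p0 = c.d.a.0 | —c→ p1
  p1 = d.a.0 | —d→ p2
  p2 = a.0 | —a→ p3
  p3 = 0 | stopped
LTS(Q): 3 reachable states
  q0 = c.a.0 | —c→ q1
  q1 = a.0 | —a→ q2
  q2 = 0 | stopped
Executing cd from P (initial set {p0}):
  [1] c ⇒ {p1}
  [2] d ⇒ {p2}
  — P admits the full trace.
Executing cd from Q (initial set {q0}):
  [1] c ⇒ {q1}
  [2] d ⇒ ∅ (Q stuck)

cd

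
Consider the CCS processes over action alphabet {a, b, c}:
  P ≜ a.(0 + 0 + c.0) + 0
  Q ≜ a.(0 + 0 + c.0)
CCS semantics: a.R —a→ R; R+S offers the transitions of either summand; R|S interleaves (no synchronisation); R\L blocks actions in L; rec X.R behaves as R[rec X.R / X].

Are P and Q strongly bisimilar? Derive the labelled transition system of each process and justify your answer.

bisimilar

P's transition system — 3 states:
  p0 = a.(0 + 0 + c.0) + 0 | --a--▸ p1
  p1 = 0 + 0 + c.0 | --c--▸ p2
  p2 = 0 | deadlocked
Q's transition system — 3 states:
  q0 = a.(0 + 0 + c.0) | --a--▸ q1
  q1 = 0 + 0 + c.0 | --c--▸ q2
  q2 = 0 | deadlocked
Bisimilarity quotient blocks:
  B0 = {p0, q0}
  B1 = {p1, q1}
  B2 = {p2, q2}
p0 ∈ B0, q0 ∈ B0 → same block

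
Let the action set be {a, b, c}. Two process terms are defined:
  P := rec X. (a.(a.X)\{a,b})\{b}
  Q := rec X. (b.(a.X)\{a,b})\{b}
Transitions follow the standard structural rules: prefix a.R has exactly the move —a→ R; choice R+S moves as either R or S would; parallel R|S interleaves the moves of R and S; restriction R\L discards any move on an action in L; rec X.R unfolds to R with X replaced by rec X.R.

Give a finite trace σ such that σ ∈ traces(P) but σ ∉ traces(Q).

Reachable graph of P (2 states):
  s0 = rec X. (a.(a.X)\{a,b})\{b} ⊢ ··a··> s1
  s1 = (a.(rec X. (a.(a.X)\{a,b})\{b}))\{a,b}\{b} ⊢ stopped
Reachable graph of Q (1 states):
  t0 = rec X. (b.(a.X)\{a,b})\{b} ⊢ stopped
Run σ = ⟨a⟩ on P: start {s0}
  step 1 (a): {s1}
  — P admits the full trace.
Run σ = ⟨a⟩ on Q: start {t0}
  step 1 (a): ∅  — Q cannot continue

a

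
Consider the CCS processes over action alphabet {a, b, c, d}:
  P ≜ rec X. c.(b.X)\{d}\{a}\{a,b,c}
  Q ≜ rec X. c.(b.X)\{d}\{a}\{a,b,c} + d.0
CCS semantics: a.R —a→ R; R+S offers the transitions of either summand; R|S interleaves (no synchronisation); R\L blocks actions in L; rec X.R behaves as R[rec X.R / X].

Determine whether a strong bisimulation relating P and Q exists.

P's transition system — 2 states:
  s0 = rec X. c.(b.X)\{d}\{a}\{a,b,c} | —c→ s1
  s1 = (b.(rec X. c.(b.X)\{d}\{a}\{a,b,c}))\{d}\{a}\{a,b,c} | ·
Q's transition system — 3 states:
  t0 = rec X. c.(b.X)\{d}\{a}\{a,b,c} + d.0 | —c→ t1, —d→ t2
  t1 = (b.(rec X. c.(b.X)\{d}\{a}\{a,b,c} + d.0))\{d}\{a}\{a,b,c} | ·
  t2 = 0 | ·
Partition-refinement fixed point:
  B0 = {s0}
  B1 = {s1, t1, t2}
  B2 = {t0}
s0 ∈ B0, t0 ∈ B2 → different blocks

not bisimilar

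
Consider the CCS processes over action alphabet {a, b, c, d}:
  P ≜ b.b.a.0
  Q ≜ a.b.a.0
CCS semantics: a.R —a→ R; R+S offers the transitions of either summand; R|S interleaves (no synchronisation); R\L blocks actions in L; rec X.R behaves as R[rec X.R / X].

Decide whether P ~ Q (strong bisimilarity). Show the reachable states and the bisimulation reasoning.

NO

LTS(P): 4 reachable states
  m0 = b.b.a.0 has moves =b=> m1
  m1 = b.a.0 has moves =b=> m2
  m2 = a.0 has moves =a=> m3
  m3 = 0 has moves ·
LTS(Q): 4 reachable states
  n0 = a.b.a.0 has moves =a=> n1
  n1 = b.a.0 has moves =b=> n2
  n2 = a.0 has moves =a=> n3
  n3 = 0 has moves ·
Coarsest stable partition (strong bisimilarity classes):
  B0 = {m0}
  B1 = {m1, n1}
  B2 = {m2, n2}
  B3 = {m3, n3}
  B4 = {n0}
m0 ∈ B0, n0 ∈ B4 → different blocks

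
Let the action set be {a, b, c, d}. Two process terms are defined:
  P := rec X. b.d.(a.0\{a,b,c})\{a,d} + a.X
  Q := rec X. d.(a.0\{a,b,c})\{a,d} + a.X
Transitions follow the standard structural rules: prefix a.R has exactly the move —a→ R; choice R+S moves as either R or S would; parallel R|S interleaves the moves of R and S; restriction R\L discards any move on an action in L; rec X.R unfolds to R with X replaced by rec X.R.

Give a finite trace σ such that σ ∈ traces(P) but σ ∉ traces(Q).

P's transition system — 3 states:
  u0 = rec X. b.d.(a.0\{a,b,c})\{a,d} + a.X has moves --a--▸ u0, --b--▸ u1
  u1 = d.(a.0\{a,b,c})\{a,d} has moves --d--▸ u2
  u2 = (a.0\{a,b,c})\{a,d} has moves ∅
Q's transition system — 2 states:
  v0 = rec X. d.(a.0\{a,b,c})\{a,d} + a.X has moves --a--▸ v0, --d--▸ v1
  v1 = (a.0\{a,b,c})\{a,d} has moves ∅
Executing b from P (initial set {u0}):
  [1] b ⇒ {u1}
  P completes σ.
Executing b from Q (initial set {v0}):
  [1] b ⇒ ∅  — Q cannot continue

b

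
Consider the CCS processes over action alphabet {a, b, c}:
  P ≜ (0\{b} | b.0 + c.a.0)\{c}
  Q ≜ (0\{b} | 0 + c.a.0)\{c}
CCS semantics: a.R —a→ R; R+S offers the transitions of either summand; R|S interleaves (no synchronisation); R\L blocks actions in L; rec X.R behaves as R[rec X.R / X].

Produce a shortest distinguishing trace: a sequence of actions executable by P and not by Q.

Reachable graph of P (2 states):
  s0 = (0\{b} | b.0 + c.a.0)\{c} :: —b→ s1
  s1 = (0\{b} | 0)\{c} :: (no moves)
Reachable graph of Q (1 states):
  t0 = (0\{b} | 0 + c.a.0)\{c} :: (no moves)
Run σ = ⟨b⟩ on P: start {s0}
  step 1 (b): {s1}
  ✓ P
Run σ = ⟨b⟩ on Q: start {t0}
  step 1 (b): ∅  — Q cannot continue

b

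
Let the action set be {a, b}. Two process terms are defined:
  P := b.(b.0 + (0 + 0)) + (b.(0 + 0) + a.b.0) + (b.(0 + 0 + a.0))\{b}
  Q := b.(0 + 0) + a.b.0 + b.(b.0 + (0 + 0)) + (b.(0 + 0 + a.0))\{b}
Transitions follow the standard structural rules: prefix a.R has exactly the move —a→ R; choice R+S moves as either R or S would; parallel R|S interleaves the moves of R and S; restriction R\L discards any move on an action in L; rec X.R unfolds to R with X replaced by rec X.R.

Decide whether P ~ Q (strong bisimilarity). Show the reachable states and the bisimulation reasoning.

YES

Reachable graph of P (5 states):
  u0 = b.(b.0 + (0 + 0)) + (b.(0 + 0) + a.b.0) + (b.(0 + 0 + a.0))\{b} :: --a--▸ u1, --b--▸ u2, --b--▸ u3
  u1 = b.0 :: --b--▸ u4
  u2 = 0 + 0 :: deadlocked
  u3 = b.0 + (0 + 0) :: --b--▸ u4
  u4 = 0 :: deadlocked
Reachable graph of Q (5 states):
  v0 = b.(0 + 0) + a.b.0 + b.(b.0 + (0 + 0)) + (b.(0 + 0 + a.0))\{b} :: --a--▸ v1, --b--▸ v2, --b--▸ v3
  v1 = b.0 :: --b--▸ v4
  v2 = 0 + 0 :: deadlocked
  v3 = b.0 + (0 + 0) :: --b--▸ v4
  v4 = 0 :: deadlocked
Coarsest stable partition (strong bisimilarity classes):
  B0 = {u0, v0}
  B1 = {u1, u3, v1, v3}
  B2 = {u2, u4, v2, v4}
u0 ∈ B0, v0 ∈ B0 → same block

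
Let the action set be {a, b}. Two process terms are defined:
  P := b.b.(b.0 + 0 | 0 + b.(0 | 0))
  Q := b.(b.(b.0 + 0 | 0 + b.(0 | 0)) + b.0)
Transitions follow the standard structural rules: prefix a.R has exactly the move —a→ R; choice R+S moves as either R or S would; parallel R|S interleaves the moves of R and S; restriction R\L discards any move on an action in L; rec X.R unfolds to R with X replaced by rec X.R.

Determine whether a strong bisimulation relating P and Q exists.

P's transition system — 5 states:
  m0 = b.b.(b.0 + 0 | 0 + b.(0 | 0)) → =b=> m1
  m1 = b.(b.0 + 0 | 0 + b.(0 | 0)) → =b=> m2
  m2 = b.0 + 0 | 0 + b.(0 | 0) → =b=> m3, =b=> m4
  m3 = 0 → (no moves)
  m4 = 0 | 0 → (no moves)
Q's transition system — 5 states:
  n0 = b.(b.(b.0 + 0 | 0 + b.(0 | 0)) + b.0) → =b=> n1
  n1 = b.(b.0 + 0 | 0 + b.(0 | 0)) + b.0 → =b=> n2, =b=> n3
  n2 = 0 → (no moves)
  n3 = b.0 + 0 | 0 + b.(0 | 0) → =b=> n2, =b=> n4
  n4 = 0 | 0 → (no moves)
Partition-refinement fixed point:
  B0 = {m0}
  B1 = {m1}
  B2 = {m2, n3}
  B3 = {m3, m4, n2, n4}
  B4 = {n0}
  B5 = {n1}
m0 ∈ B0, n0 ∈ B4 → different blocks

NO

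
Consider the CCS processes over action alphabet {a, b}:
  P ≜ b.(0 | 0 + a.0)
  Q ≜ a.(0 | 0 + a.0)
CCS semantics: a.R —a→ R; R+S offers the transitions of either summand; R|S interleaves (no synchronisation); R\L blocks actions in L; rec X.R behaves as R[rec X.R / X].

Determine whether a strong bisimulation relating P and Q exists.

LTS(P): 3 reachable states
  u0 = b.(0 | 0 + a.0) has moves --b--▸ u1
  u1 = 0 | 0 + a.0 has moves --a--▸ u2
  u2 = 0 has moves (no moves)
LTS(Q): 3 reachable states
  v0 = a.(0 | 0 + a.0) has moves --a--▸ v1
  v1 = 0 | 0 + a.0 has moves --a--▸ v2
  v2 = 0 has moves (no moves)
Bisimilarity quotient blocks:
  B0 = {u0}
  B1 = {u1, v1}
  B2 = {u2, v2}
  B3 = {v0}
u0 ∈ B0, v0 ∈ B3 → different blocks

P ≁ Q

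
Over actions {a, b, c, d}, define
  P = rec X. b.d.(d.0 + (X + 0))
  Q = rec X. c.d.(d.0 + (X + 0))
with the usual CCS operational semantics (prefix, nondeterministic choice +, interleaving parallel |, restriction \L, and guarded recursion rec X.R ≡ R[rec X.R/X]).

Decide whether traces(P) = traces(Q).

Reachable graph of P (4 states):
  m0 = rec X. b.d.(d.0 + (X + 0)) :: --b--▸ m1
  m1 = d.(d.0 + ((rec X. b.d.(d.0 + (X + 0))) + 0)) :: --d--▸ m2
  m2 = d.0 + ((rec X. b.d.(d.0 + (X + 0))) + 0) :: --b--▸ m1, --d--▸ m3
  m3 = 0 :: (no moves)
Reachable graph of Q (4 states):
  n0 = rec X. c.d.(d.0 + (X + 0)) :: --c--▸ n1
  n1 = d.(d.0 + ((rec X. c.d.(d.0 + (X + 0))) + 0)) :: --d--▸ n2
  n2 = d.0 + ((rec X. c.d.(d.0 + (X + 0))) + 0) :: --c--▸ n1, --d--▸ n3
  n3 = 0 :: (no moves)
Run σ = ⟨b⟩ on P: start {m0}
  after b @ step 1: {m1}
  P completes σ.
Run σ = ⟨b⟩ on Q: start {n0}
  after b @ step 1: ∅  — Q cannot continue

trace-distinct — witness ⟨b⟩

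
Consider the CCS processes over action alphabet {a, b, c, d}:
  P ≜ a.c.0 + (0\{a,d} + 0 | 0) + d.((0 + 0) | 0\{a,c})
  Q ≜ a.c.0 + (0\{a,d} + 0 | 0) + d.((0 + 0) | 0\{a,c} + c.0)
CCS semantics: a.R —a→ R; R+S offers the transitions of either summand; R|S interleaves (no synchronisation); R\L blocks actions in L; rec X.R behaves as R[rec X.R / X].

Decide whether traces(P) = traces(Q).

LTS(P): 4 reachable states
  u0 = a.c.0 + (0\{a,d} + 0 | 0) + d.((0 + 0) | 0\{a,c}) → -a-> u1, -d-> u2
  u1 = c.0 → -c-> u3
  u2 = (0 + 0) | 0\{a,c} → deadlocked
  u3 = 0 → deadlocked
LTS(Q): 4 reachable states
  v0 = a.c.0 + (0\{a,d} + 0 | 0) + d.((0 + 0) | 0\{a,c} + c.0) → -a-> v1, -d-> v2
  v1 = c.0 → -c-> v3
  v2 = (0 + 0) | 0\{a,c} + c.0 → -c-> v3
  v3 = 0 → deadlocked
Run σ = ⟨dc⟩ on Q: start {v0}
  after d @ step 1: {v2}
  after c @ step 2: {v3}
  Q completes σ.
Run σ = ⟨dc⟩ on P: start {u0}
  after d @ step 1: {u2}
  after c @ step 2: ∅  — P cannot continue

NO — witness ⟨dc⟩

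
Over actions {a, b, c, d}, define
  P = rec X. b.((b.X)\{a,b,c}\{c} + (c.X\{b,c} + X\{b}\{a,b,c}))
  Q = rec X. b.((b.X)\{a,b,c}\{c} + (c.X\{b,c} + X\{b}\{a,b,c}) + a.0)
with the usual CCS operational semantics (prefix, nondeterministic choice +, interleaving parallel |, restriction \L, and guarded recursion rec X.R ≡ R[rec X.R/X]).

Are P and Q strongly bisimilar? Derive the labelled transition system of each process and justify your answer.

not bisimilar

P's transition system — 3 states:
  u0 = rec X. b.((b.X)\{a,b,c}\{c} + (c.X\{b,c} + X\{b}\{a,b,c})) → =b=> u1
  u1 = (b.(rec X. b.((b.X)\{a,b,c}\{c} + (c.X\{b,c} + X\{b}\{a,b,c}))))\{a,b,c}\{c} + (c.(rec X. b.((b.X)\{a,b,c}\{c} + (c.X\{b,c} + X\{b}\{a,b,c})))\{b,c} + (rec X. b.((b.X)\{a,b,c}\{c} + (c.X\{b,c} + X\{b}\{a,b,c})))\{b}\{a,b,c}) → =c=> u2
  u2 = (rec X. b.((b.X)\{a,b,c}\{c} + (c.X\{b,c} + X\{b}\{a,b,c})))\{b,c} → stopped
Q's transition system — 4 states:
  v0 = rec X. b.((b.X)\{a,b,c}\{c} + (c.X\{b,c} + X\{b}\{a,b,c}) + a.0) → =b=> v1
  v1 = (b.(rec X. b.((b.X)\{a,b,c}\{c} + (c.X\{b,c} + X\{b}\{a,b,c}) + a.0)))\{a,b,c}\{c} + (c.(rec X. b.((b.X)\{a,b,c}\{c} + (c.X\{b,c} + X\{b}\{a,b,c}) + a.0))\{b,c} + (rec X. b.((b.X)\{a,b,c}\{c} + (c.X\{b,c} + X\{b}\{a,b,c}) + a.0))\{b}\{a,b,c}) + a.0 → =a=> v2, =c=> v3
  v2 = 0 → stopped
  v3 = (rec X. b.((b.X)\{a,b,c}\{c} + (c.X\{b,c} + X\{b}\{a,b,c}) + a.0))\{b,c} → stopped
Partition-refinement fixed point:
  B0 = {u0}
  B1 = {u1}
  B2 = {u2, v2, v3}
  B3 = {v0}
  B4 = {v1}
u0 ∈ B0, v0 ∈ B3 → different blocks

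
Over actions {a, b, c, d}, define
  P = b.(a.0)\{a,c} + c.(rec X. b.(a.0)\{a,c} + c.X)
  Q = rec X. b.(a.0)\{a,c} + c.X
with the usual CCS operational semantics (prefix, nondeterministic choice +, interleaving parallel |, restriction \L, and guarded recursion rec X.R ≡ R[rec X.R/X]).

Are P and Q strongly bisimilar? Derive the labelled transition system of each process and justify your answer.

Reachable graph of P (3 states):
  p0 = b.(a.0)\{a,c} + c.(rec X. b.(a.0)\{a,c} + c.X) | —b→ p1, —c→ p2
  p1 = (a.0)\{a,c} | (no moves)
  p2 = rec X. b.(a.0)\{a,c} + c.X | —b→ p1, —c→ p2
Reachable graph of Q (2 states):
  q0 = rec X. b.(a.0)\{a,c} + c.X | —b→ q1, —c→ q0
  q1 = (a.0)\{a,c} | (no moves)
Coarsest stable partition (strong bisimilarity classes):
  B0 = {p0, p2, q0}
  B1 = {p1, q1}
p0 ∈ B0, q0 ∈ B0 → same block

bisimilar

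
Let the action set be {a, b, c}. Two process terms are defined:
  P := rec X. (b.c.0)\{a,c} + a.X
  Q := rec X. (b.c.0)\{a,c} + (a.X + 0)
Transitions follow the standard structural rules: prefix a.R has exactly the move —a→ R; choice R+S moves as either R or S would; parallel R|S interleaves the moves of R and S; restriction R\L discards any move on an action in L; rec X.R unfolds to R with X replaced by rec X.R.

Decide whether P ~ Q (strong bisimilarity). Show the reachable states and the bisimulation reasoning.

Reachable graph of P (2 states):
  p0 = rec X. (b.c.0)\{a,c} + a.X → =a=> p0, =b=> p1
  p1 = (c.0)\{a,c} → (no moves)
Reachable graph of Q (2 states):
  q0 = rec X. (b.c.0)\{a,c} + (a.X + 0) → =a=> q0, =b=> q1
  q1 = (c.0)\{a,c} → (no moves)
Bisimilarity quotient blocks:
  B0 = {p0, q0}
  B1 = {p1, q1}
p0 ∈ B0, q0 ∈ B0 → same block

bisimilar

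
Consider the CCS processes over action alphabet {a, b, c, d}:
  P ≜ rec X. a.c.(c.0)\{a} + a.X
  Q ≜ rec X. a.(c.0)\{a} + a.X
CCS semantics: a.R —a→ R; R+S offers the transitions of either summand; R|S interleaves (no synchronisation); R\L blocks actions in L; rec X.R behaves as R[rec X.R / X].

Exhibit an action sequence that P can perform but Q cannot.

acc

P's transition system — 4 states:
  m0 = rec X. a.c.(c.0)\{a} + a.X | =a=> m0, =a=> m1
  m1 = c.(c.0)\{a} | =c=> m2
  m2 = (c.0)\{a} | =c=> m3
  m3 = 0\{a} | deadlocked
Q's transition system — 3 states:
  n0 = rec X. a.(c.0)\{a} + a.X | =a=> n0, =a=> n1
  n1 = (c.0)\{a} | =c=> n2
  n2 = 0\{a} | deadlocked
Executing acc from P (initial set {m0}):
  [1] a ⇒ {m0, m1}
  [2] c ⇒ {m2}
  [3] c ⇒ {m3}
  ✓ P
Executing acc from Q (initial set {n0}):
  [1] a ⇒ {n0, n1}
  [2] c ⇒ {n2}
  [3] c ⇒ ∅  — Q cannot continue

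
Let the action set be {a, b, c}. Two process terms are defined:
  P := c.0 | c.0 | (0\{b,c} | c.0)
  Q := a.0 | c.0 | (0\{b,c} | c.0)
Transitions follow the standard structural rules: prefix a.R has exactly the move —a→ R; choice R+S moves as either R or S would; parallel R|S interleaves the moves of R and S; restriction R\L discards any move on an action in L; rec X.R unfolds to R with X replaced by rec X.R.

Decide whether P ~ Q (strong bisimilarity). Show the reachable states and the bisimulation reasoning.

not bisimilar

P's transition system — 8 states:
  m0 = c.0 | c.0 | (0\{b,c} | c.0) has moves ··c··> m1, ··c··> m2, ··c··> m3
  m1 = 0 | c.0 | (0\{b,c} | c.0) has moves ··c··> m4, ··c··> m5
  m2 = c.0 | 0 | (0\{b,c} | c.0) has moves ··c··> m4, ··c··> m6
  m3 = c.0 | c.0 | (0\{b,c} | 0) has moves ··c··> m5, ··c··> m6
  m4 = 0 | 0 | (0\{b,c} | c.0) has moves ··c··> m7
  m5 = 0 | c.0 | (0\{b,c} | 0) has moves ··c··> m7
  m6 = c.0 | 0 | (0\{b,c} | 0) has moves ··c··> m7
  m7 = 0 | 0 | (0\{b,c} | 0) has moves ·
Q's transition system — 8 states:
  n0 = a.0 | c.0 | (0\{b,c} | c.0) has moves ··a··> n1, ··c··> n2, ··c··> n3
  n1 = 0 | c.0 | (0\{b,c} | c.0) has moves ··c··> n4, ··c··> n5
  n2 = a.0 | 0 | (0\{b,c} | c.0) has moves ··a··> n4, ··c··> n6
  n3 = a.0 | c.0 | (0\{b,c} | 0) has moves ··a··> n5, ··c··> n6
  n4 = 0 | 0 | (0\{b,c} | c.0) has moves ··c··> n7
  n5 = 0 | c.0 | (0\{b,c} | 0) has moves ··c··> n7
  n6 = a.0 | 0 | (0\{b,c} | 0) has moves ··a··> n7
  n7 = 0 | 0 | (0\{b,c} | 0) has moves ·
Partition-refinement fixed point:
  B0 = {m0}
  B1 = {m1, m2, m3, n1}
  B2 = {m4, m5, m6, n4, n5}
  B3 = {m7, n7}
  B4 = {n0}
  B5 = {n2, n3}
  B6 = {n6}
m0 ∈ B0, n0 ∈ B4 → different blocks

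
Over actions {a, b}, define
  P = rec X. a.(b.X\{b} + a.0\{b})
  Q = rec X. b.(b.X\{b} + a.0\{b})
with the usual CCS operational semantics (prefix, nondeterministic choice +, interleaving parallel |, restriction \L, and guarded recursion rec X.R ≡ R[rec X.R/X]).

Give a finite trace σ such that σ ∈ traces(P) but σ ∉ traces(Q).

a

LTS(P): 6 reachable states
  u0 = rec X. a.(b.X\{b} + a.0\{b}) → -a-> u1
  u1 = b.(rec X. a.(b.X\{b} + a.0\{b}))\{b} + a.0\{b} → -a-> u2, -b-> u3
  u2 = 0\{b} → (no moves)
  u3 = (rec X. a.(b.X\{b} + a.0\{b}))\{b} → -a-> u4
  u4 = (b.(rec X. a.(b.X\{b} + a.0\{b}))\{b} + a.0\{b})\{b} → -a-> u5
  u5 = 0\{b}\{b} → (no moves)
LTS(Q): 4 reachable states
  v0 = rec X. b.(b.X\{b} + a.0\{b}) → -b-> v1
  v1 = b.(rec X. b.(b.X\{b} + a.0\{b}))\{b} + a.0\{b} → -a-> v2, -b-> v3
  v2 = 0\{b} → (no moves)
  v3 = (rec X. b.(b.X\{b} + a.0\{b}))\{b} → (no moves)
Trace ⟨a⟩ through P, begin at {u0}:
  step 1 (a): {u1}
  — P admits the full trace.
Trace ⟨a⟩ through Q, begin at {v0}:
  step 1 (a): ∅  — Q cannot continue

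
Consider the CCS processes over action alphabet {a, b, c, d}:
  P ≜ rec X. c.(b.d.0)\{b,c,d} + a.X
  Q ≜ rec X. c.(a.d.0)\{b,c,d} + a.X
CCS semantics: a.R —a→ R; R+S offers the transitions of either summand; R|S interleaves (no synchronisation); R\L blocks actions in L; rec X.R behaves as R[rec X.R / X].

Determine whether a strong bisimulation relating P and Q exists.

P's transition system — 2 states:
  u0 = rec X. c.(b.d.0)\{b,c,d} + a.X | --a--▸ u0, --c--▸ u1
  u1 = (b.d.0)\{b,c,d} | ·
Q's transition system — 3 states:
  v0 = rec X. c.(a.d.0)\{b,c,d} + a.X | --a--▸ v0, --c--▸ v1
  v1 = (a.d.0)\{b,c,d} | --a--▸ v2
  v2 = (d.0)\{b,c,d} | ·
Partition-refinement fixed point:
  B0 = {u0}
  B1 = {u1, v2}
  B2 = {v0}
  B3 = {v1}
u0 ∈ B0, v0 ∈ B2 → different blocks

not bisimilar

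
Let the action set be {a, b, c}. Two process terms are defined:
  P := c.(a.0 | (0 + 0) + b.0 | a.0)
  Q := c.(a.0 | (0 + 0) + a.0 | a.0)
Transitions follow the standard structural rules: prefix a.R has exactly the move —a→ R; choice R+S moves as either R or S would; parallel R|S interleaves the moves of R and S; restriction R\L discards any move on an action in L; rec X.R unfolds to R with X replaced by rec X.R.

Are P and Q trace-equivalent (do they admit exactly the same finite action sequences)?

NO — witness ⟨cb⟩

Reachable graph of P (6 states):
  u0 = c.(a.0 | (0 + 0) + b.0 | a.0) | ··c··> u1
  u1 = a.0 | (0 + 0) + b.0 | a.0 | ··a··> u2, ··a··> u3, ··b··> u4
  u2 = 0 | (0 + 0) | ∅
  u3 = b.0 | 0 | ··b··> u5
  u4 = 0 | a.0 | ··a··> u5
  u5 = 0 | 0 | ∅
Reachable graph of Q (6 states):
  v0 = c.(a.0 | (0 + 0) + a.0 | a.0) | ··c··> v1
  v1 = a.0 | (0 + 0) + a.0 | a.0 | ··a··> v2, ··a··> v3, ··a··> v4
  v2 = 0 | (0 + 0) | ∅
  v3 = 0 | a.0 | ··a··> v5
  v4 = a.0 | 0 | ··a··> v5
  v5 = 0 | 0 | ∅
Run σ = ⟨cb⟩ on P: start {u0}
  step 1 (c): {u1}
  step 2 (b): {u4}
  P completes σ.
Run σ = ⟨cb⟩ on Q: start {v0}
  step 1 (c): {v1}
  step 2 (b): ∅  — Q cannot continue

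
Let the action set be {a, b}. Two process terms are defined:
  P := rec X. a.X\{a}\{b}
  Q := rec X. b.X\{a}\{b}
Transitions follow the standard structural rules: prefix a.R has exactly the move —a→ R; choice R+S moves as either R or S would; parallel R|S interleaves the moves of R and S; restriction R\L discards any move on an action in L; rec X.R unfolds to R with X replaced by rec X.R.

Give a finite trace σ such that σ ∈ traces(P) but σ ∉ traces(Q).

Reachable graph of P (2 states):
  p0 = rec X. a.X\{a}\{b} → --a--▸ p1
  p1 = (rec X. a.X\{a}\{b})\{a}\{b} → ·
Reachable graph of Q (2 states):
  q0 = rec X. b.X\{a}\{b} → --b--▸ q1
  q1 = (rec X. b.X\{a}\{b})\{a}\{b} → ·
Run σ = ⟨a⟩ on P: start {p0}
  [1] a ⇒ {p1}
  — P admits the full trace.
Run σ = ⟨a⟩ on Q: start {q0}
  [1] a ⇒ ∅ (Q stuck)

a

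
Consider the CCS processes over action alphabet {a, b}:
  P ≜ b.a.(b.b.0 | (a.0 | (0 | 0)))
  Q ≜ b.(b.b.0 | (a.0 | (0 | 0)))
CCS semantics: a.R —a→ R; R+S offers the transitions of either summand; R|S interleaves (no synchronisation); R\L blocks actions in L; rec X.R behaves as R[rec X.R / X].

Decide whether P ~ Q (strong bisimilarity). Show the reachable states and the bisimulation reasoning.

NO

LTS(P): 8 reachable states
  u0 = b.a.(b.b.0 | (a.0 | (0 | 0))) → --b--▸ u1
  u1 = a.(b.b.0 | (a.0 | (0 | 0))) → --a--▸ u2
  u2 = b.b.0 | (a.0 | (0 | 0)) → --a--▸ u3, --b--▸ u4
  u3 = b.b.0 | (0 | (0 | 0)) → --b--▸ u5
  u4 = b.0 | (a.0 | (0 | 0)) → --a--▸ u5, --b--▸ u6
  u5 = b.0 | (0 | (0 | 0)) → --b--▸ u7
  u6 = 0 | (a.0 | (0 | 0)) → --a--▸ u7
  u7 = 0 | (0 | (0 | 0)) → stopped
LTS(Q): 7 reachable states
  v0 = b.(b.b.0 | (a.0 | (0 | 0))) → --b--▸ v1
  v1 = b.b.0 | (a.0 | (0 | 0)) → --a--▸ v2, --b--▸ v3
  v2 = b.b.0 | (0 | (0 | 0)) → --b--▸ v4
  v3 = b.0 | (a.0 | (0 | 0)) → --a--▸ v4, --b--▸ v5
  v4 = b.0 | (0 | (0 | 0)) → --b--▸ v6
  v5 = 0 | (a.0 | (0 | 0)) → --a--▸ v6
  v6 = 0 | (0 | (0 | 0)) → stopped
Coarsest stable partition (strong bisimilarity classes):
  B0 = {u0}
  B1 = {u1}
  B2 = {u2, v1}
  B3 = {u4, v3}
  B4 = {u5, v4}
  B5 = {u7, v6}
  B6 = {u6, v5}
  B7 = {u3, v2}
  B8 = {v0}
u0 ∈ B0, v0 ∈ B8 → different blocks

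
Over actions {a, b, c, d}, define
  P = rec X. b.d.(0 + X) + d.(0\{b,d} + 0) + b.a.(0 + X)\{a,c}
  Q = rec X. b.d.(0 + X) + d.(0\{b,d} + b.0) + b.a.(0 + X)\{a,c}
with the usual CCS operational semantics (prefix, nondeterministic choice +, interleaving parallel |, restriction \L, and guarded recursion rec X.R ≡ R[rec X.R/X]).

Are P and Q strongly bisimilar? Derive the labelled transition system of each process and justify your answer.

LTS(P): 9 reachable states
  u0 = rec X. b.d.(0 + X) + d.(0\{b,d} + 0) + b.a.(0 + X)\{a,c} ⊢ —b→ u1, —b→ u2, —d→ u3
  u1 = a.(0 + (rec X. b.d.(0 + X) + d.(0\{b,d} + 0) + b.a.(0 + X)\{a,c}))\{a,c} ⊢ —a→ u4
  u2 = d.(0 + (rec X. b.d.(0 + X) + d.(0\{b,d} + 0) + b.a.(0 + X)\{a,c})) ⊢ —d→ u5
  u3 = 0\{b,d} + 0 ⊢ (no moves)
  u4 = (0 + (rec X. b.d.(0 + X) + d.(0\{b,d} + 0) + b.a.(0 + X)\{a,c}))\{a,c} ⊢ —b→ u6, —b→ u7, —d→ u8
  u5 = 0 + (rec X. b.d.(0 + X) + d.(0\{b,d} + 0) + b.a.(0 + X)\{a,c}) ⊢ —b→ u1, —b→ u2, —d→ u3
  u6 = (a.(0 + (rec X. b.d.(0 + X) + d.(0\{b,d} + 0) + b.a.(0 + X)\{a,c}))\{a,c})\{a,c} ⊢ (no moves)
  u7 = (d.(0 + (rec X. b.d.(0 + X) + d.(0\{b,d} + 0) + b.a.(0 + X)\{a,c})))\{a,c} ⊢ —d→ u4
  u8 = (0\{b,d} + 0)\{a,c} ⊢ (no moves)
LTS(Q): 11 reachable states
  v0 = rec X. b.d.(0 + X) + d.(0\{b,d} + b.0) + b.a.(0 + X)\{a,c} ⊢ —b→ v1, —b→ v2, —d→ v3
  v1 = a.(0 + (rec X. b.d.(0 + X) + d.(0\{b,d} + b.0) + b.a.(0 + X)\{a,c}))\{a,c} ⊢ —a→ v4
  v2 = d.(0 + (rec X. b.d.(0 + X) + d.(0\{b,d} + b.0) + b.a.(0 + X)\{a,c})) ⊢ —d→ v5
  v3 = 0\{b,d} + b.0 ⊢ —b→ v6
  v4 = (0 + (rec X. b.d.(0 + X) + d.(0\{b,d} + b.0) + b.a.(0 + X)\{a,c}))\{a,c} ⊢ —b→ v7, —b→ v8, —d→ v9
  v5 = 0 + (rec X. b.d.(0 + X) + d.(0\{b,d} + b.0) + b.a.(0 + X)\{a,c}) ⊢ —b→ v1, —b→ v2, —d→ v3
  v6 = 0 ⊢ (no moves)
  v7 = (a.(0 + (rec X. b.d.(0 + X) + d.(0\{b,d} + b.0) + b.a.(0 + X)\{a,c}))\{a,c})\{a,c} ⊢ (no moves)
  v8 = (d.(0 + (rec X. b.d.(0 + X) + d.(0\{b,d} + b.0) + b.a.(0 + X)\{a,c})))\{a,c} ⊢ —d→ v4
  v9 = (0\{b,d} + b.0)\{a,c} ⊢ —b→ v10
  v10 = 0\{a,c} ⊢ (no moves)
Bisimilarity quotient blocks:
  B0 = {u0, u5}
  B1 = {u1}
  B2 = {u4}
  B3 = {u3, u6, u8, v10, v6, v7}
  B4 = {u7}
  B5 = {u2}
  B6 = {v0, v5}
  B7 = {v1}
  B8 = {v4}
  B9 = {v3, v9}
  B10 = {v8}
  B11 = {v2}
u0 ∈ B0, v0 ∈ B6 → different blocks

NO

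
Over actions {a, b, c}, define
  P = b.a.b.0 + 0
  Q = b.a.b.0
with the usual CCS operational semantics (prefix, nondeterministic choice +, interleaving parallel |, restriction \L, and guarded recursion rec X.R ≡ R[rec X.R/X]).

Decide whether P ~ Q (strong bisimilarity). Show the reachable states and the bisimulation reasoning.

YES

P's transition system — 4 states:
  p0 = b.a.b.0 + 0 → ··b··> p1
  p1 = a.b.0 → ··a··> p2
  p2 = b.0 → ··b··> p3
  p3 = 0 → stopped
Q's transition system — 4 states:
  q0 = b.a.b.0 → ··b··> q1
  q1 = a.b.0 → ··a··> q2
  q2 = b.0 → ··b··> q3
  q3 = 0 → stopped
Bisimilarity quotient blocks:
  B0 = {p0, q0}
  B1 = {p1, q1}
  B2 = {p2, q2}
  B3 = {p3, q3}
p0 ∈ B0, q0 ∈ B0 → same block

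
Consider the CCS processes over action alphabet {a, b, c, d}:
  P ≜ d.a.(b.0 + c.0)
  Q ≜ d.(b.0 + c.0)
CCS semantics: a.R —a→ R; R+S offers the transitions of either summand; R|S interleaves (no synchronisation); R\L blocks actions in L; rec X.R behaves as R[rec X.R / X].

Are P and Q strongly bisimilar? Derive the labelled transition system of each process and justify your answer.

Reachable graph of P (4 states):
  s0 = d.a.(b.0 + c.0) ⊢ —d→ s1
  s1 = a.(b.0 + c.0) ⊢ —a→ s2
  s2 = b.0 + c.0 ⊢ —b→ s3, —c→ s3
  s3 = 0 ⊢ deadlocked
Reachable graph of Q (3 states):
  t0 = d.(b.0 + c.0) ⊢ —d→ t1
  t1 = b.0 + c.0 ⊢ —b→ t2, —c→ t2
  t2 = 0 ⊢ deadlocked
Bisimilarity quotient blocks:
  B0 = {s0}
  B1 = {s1}
  B2 = {s2, t1}
  B3 = {s3, t2}
  B4 = {t0}
s0 ∈ B0, t0 ∈ B4 → different blocks

not bisimilar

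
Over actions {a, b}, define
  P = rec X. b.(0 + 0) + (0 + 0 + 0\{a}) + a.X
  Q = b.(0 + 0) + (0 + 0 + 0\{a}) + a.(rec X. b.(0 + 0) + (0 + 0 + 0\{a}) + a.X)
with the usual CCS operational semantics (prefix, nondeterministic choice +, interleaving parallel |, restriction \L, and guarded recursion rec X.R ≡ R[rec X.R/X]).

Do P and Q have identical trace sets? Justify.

P's transition system — 2 states:
  p0 = rec X. b.(0 + 0) + (0 + 0 + 0\{a}) + a.X has moves -a-> p0, -b-> p1
  p1 = 0 + 0 has moves stopped
Q's transition system — 3 states:
  q0 = b.(0 + 0) + (0 + 0 + 0\{a}) + a.(rec X. b.(0 + 0) + (0 + 0 + 0\{a}) + a.X) has moves -a-> q1, -b-> q2
  q1 = rec X. b.(0 + 0) + (0 + 0 + 0\{a}) + a.X has moves -a-> q1, -b-> q2
  q2 = 0 + 0 has moves stopped
Partition-refinement fixed point:
  B0 = {p0, q0, q1}
  B1 = {p1, q2}
p0 ∈ B0, q0 ∈ B0 → same block
Bisimilar ⇒ trace-equivalent.

traces(P) = traces(Q)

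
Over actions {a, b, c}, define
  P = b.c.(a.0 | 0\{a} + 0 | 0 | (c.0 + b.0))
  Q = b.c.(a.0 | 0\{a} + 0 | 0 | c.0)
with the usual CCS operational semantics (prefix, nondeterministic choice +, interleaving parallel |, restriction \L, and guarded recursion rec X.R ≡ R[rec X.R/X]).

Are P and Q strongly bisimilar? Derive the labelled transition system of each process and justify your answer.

LTS(P): 5 reachable states
  u0 = b.c.(a.0 | 0\{a} + 0 | 0 | (c.0 + b.0)) → --b--▸ u1
  u1 = c.(a.0 | 0\{a} + 0 | 0 | (c.0 + b.0)) → --c--▸ u2
  u2 = a.0 | 0\{a} + 0 | 0 | (c.0 + b.0) → --a--▸ u3, --b--▸ u4, --c--▸ u4
  u3 = 0 | 0\{a} → ·
  u4 = 0 | 0 | 0 → ·
LTS(Q): 5 reachable states
  v0 = b.c.(a.0 | 0\{a} + 0 | 0 | c.0) → --b--▸ v1
  v1 = c.(a.0 | 0\{a} + 0 | 0 | c.0) → --c--▸ v2
  v2 = a.0 | 0\{a} + 0 | 0 | c.0 → --a--▸ v3, --c--▸ v4
  v3 = 0 | 0\{a} → ·
  v4 = 0 | 0 | 0 → ·
Coarsest stable partition (strong bisimilarity classes):
  B0 = {u0}
  B1 = {u1}
  B2 = {u2}
  B3 = {u3, u4, v3, v4}
  B4 = {v0}
  B5 = {v1}
  B6 = {v2}
u0 ∈ B0, v0 ∈ B4 → different blocks

P ≁ Q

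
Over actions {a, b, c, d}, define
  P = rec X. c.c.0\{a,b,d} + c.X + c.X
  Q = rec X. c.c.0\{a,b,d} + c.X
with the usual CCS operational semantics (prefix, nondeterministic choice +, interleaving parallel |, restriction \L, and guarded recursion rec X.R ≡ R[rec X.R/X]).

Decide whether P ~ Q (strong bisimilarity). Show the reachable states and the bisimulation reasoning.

YES

LTS(P): 3 reachable states
  u0 = rec X. c.c.0\{a,b,d} + c.X + c.X | --c--▸ u0, --c--▸ u1
  u1 = c.0\{a,b,d} | --c--▸ u2
  u2 = 0\{a,b,d} | stopped
LTS(Q): 3 reachable states
  v0 = rec X. c.c.0\{a,b,d} + c.X | --c--▸ v0, --c--▸ v1
  v1 = c.0\{a,b,d} | --c--▸ v2
  v2 = 0\{a,b,d} | stopped
Partition-refinement fixed point:
  B0 = {u0, v0}
  B1 = {u1, v1}
  B2 = {u2, v2}
u0 ∈ B0, v0 ∈ B0 → same block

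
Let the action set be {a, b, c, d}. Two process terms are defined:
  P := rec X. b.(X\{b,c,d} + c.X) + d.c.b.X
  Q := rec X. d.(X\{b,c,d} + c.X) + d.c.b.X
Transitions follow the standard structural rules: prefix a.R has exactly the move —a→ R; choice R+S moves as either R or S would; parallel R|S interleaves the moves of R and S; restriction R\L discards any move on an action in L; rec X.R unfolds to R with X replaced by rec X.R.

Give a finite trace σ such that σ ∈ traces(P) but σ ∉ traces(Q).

b

LTS(P): 4 reachable states
  p0 = rec X. b.(X\{b,c,d} + c.X) + d.c.b.X | -b-> p1, -d-> p2
  p1 = (rec X. b.(X\{b,c,d} + c.X) + d.c.b.X)\{b,c,d} + c.(rec X. b.(X\{b,c,d} + c.X) + d.c.b.X) | -c-> p0
  p2 = c.b.(rec X. b.(X\{b,c,d} + c.X) + d.c.b.X) | -c-> p3
  p3 = b.(rec X. b.(X\{b,c,d} + c.X) + d.c.b.X) | -b-> p0
LTS(Q): 4 reachable states
  q0 = rec X. d.(X\{b,c,d} + c.X) + d.c.b.X | -d-> q1, -d-> q2
  q1 = (rec X. d.(X\{b,c,d} + c.X) + d.c.b.X)\{b,c,d} + c.(rec X. d.(X\{b,c,d} + c.X) + d.c.b.X) | -c-> q0
  q2 = c.b.(rec X. d.(X\{b,c,d} + c.X) + d.c.b.X) | -c-> q3
  q3 = b.(rec X. d.(X\{b,c,d} + c.X) + d.c.b.X) | -b-> q0
Run σ = ⟨b⟩ on P: start {p0}
  [1] b ⇒ {p1}
  P completes σ.
Run σ = ⟨b⟩ on Q: start {q0}
  [1] b ⇒ ∅  — Q cannot continue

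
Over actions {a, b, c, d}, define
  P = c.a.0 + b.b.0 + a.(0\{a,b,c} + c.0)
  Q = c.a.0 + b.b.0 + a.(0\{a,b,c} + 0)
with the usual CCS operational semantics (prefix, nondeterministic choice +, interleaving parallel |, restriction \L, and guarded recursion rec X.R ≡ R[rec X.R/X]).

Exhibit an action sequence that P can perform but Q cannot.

ac

LTS(P): 5 reachable states
  u0 = c.a.0 + b.b.0 + a.(0\{a,b,c} + c.0) → =a=> u1, =b=> u2, =c=> u3
  u1 = 0\{a,b,c} + c.0 → =c=> u4
  u2 = b.0 → =b=> u4
  u3 = a.0 → =a=> u4
  u4 = 0 → ·
LTS(Q): 5 reachable states
  v0 = c.a.0 + b.b.0 + a.(0\{a,b,c} + 0) → =a=> v1, =b=> v2, =c=> v3
  v1 = 0\{a,b,c} + 0 → ·
  v2 = b.0 → =b=> v4
  v3 = a.0 → =a=> v4
  v4 = 0 → ·
Run σ = ⟨ac⟩ on P: start {u0}
  after a @ step 1: {u1}
  after c @ step 2: {u4}
  — P admits the full trace.
Run σ = ⟨ac⟩ on Q: start {v0}
  after a @ step 1: {v1}
  after c @ step 2: ∅  — Q cannot continue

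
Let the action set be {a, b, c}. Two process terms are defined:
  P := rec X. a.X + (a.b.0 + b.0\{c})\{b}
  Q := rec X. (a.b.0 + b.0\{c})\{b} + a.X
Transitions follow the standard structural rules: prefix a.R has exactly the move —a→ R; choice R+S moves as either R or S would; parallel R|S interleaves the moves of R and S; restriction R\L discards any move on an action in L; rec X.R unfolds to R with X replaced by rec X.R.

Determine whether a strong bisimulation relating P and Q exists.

bisimilar

P's transition system — 2 states:
  s0 = rec X. a.X + (a.b.0 + b.0\{c})\{b} ⊢ ··a··> s0, ··a··> s1
  s1 = (b.0)\{b} ⊢ deadlocked
Q's transition system — 2 states:
  t0 = rec X. (a.b.0 + b.0\{c})\{b} + a.X ⊢ ··a··> t0, ··a··> t1
  t1 = (b.0)\{b} ⊢ deadlocked
Partition-refinement fixed point:
  B0 = {s0, t0}
  B1 = {s1, t1}
s0 ∈ B0, t0 ∈ B0 → same block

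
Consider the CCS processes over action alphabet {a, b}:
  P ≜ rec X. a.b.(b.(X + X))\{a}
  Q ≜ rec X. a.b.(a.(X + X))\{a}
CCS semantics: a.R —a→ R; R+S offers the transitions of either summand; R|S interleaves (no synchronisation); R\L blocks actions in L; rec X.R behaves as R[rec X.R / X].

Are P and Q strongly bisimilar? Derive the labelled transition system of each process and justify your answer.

LTS(P): 4 reachable states
  s0 = rec X. a.b.(b.(X + X))\{a} has moves ··a··> s1
  s1 = b.(b.((rec X. a.b.(b.(X + X))\{a}) + (rec X. a.b.(b.(X + X))\{a})))\{a} has moves ··b··> s2
  s2 = (b.((rec X. a.b.(b.(X + X))\{a}) + (rec X. a.b.(b.(X + X))\{a})))\{a} has moves ··b··> s3
  s3 = ((rec X. a.b.(b.(X + X))\{a}) + (rec X. a.b.(b.(X + X))\{a}))\{a} has moves (no moves)
LTS(Q): 3 reachable states
  t0 = rec X. a.b.(a.(X + X))\{a} has moves ··a··> t1
  t1 = b.(a.((rec X. a.b.(a.(X + X))\{a}) + (rec X. a.b.(a.(X + X))\{a})))\{a} has moves ··b··> t2
  t2 = (a.((rec X. a.b.(a.(X + X))\{a}) + (rec X. a.b.(a.(X + X))\{a})))\{a} has moves (no moves)
Coarsest stable partition (strong bisimilarity classes):
  B0 = {s0}
  B1 = {s1}
  B2 = {s2, t1}
  B3 = {s3, t2}
  B4 = {t0}
s0 ∈ B0, t0 ∈ B4 → different blocks

P ≁ Q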